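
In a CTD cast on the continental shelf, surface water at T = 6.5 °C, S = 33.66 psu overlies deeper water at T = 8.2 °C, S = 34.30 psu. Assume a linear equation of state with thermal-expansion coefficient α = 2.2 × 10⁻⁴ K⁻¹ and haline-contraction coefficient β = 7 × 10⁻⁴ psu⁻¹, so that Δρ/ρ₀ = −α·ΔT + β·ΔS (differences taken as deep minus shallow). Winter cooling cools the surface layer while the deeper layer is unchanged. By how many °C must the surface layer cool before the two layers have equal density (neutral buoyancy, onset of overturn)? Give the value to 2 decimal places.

Neutral buoyancy requires Δρ = 0, i.e. −α(T_deep − T_surf′) + β(S_deep − S_surf) = 0.
T_surf′ = T_deep − (β/α)·ΔS = 8.2 − (7 × 10⁻⁴/2.2 × 10⁻⁴)·(+0.64) = 6.1636 °C.
Cooling required: 6.5 − (6.1636) = 0.3364 °C.

0.34 °C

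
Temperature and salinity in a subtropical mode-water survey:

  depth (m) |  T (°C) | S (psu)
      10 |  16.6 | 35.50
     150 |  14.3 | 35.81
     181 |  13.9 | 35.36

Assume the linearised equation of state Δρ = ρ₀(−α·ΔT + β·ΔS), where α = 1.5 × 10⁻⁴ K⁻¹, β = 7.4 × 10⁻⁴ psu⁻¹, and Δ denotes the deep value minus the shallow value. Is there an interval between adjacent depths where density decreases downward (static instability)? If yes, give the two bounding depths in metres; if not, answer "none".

Evaluate Δρ/ρ₀ = −αΔT + βΔS across each adjacent pair:
  10–150 m: −αΔT+βΔS = −(1.5 × 10⁻⁴)(-2.3)+(7.4 × 10⁻⁴)(+0.31) = 5.7 × 10⁻⁴ → stable
  150–181 m: −αΔT+βΔS = −(1.5 × 10⁻⁴)(-0.4)+(7.4 × 10⁻⁴)(-0.45) = -2.7 × 10⁻⁴ → UNSTABLE
The 150–181 m interval has Δρ < 0: lighter water underlies denser water.

150–181 m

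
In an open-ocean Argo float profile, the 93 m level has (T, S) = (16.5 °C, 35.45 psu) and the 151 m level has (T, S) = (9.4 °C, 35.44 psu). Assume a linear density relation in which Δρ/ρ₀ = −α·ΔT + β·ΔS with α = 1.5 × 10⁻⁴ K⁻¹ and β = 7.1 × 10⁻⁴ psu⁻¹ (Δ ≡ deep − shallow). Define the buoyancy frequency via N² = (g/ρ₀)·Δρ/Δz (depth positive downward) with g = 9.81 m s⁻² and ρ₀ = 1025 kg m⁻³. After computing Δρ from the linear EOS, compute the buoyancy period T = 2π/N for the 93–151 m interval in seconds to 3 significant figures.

470 s

ΔT = -7.1 K, ΔS = -0.01 psu (deep − shallow).
Δρ/ρ₀ = −αΔT + βΔS = 1.065 × 10⁻³ − 7.10 × 10⁻⁶ = 1.0579 × 10⁻³, so Δρ ≈ 1.084 kg m⁻³.
N² = (g/ρ₀)·Δρ/Δz = g·(Δρ/ρ₀)/Δz = 9.81 × 1.0579 × 10⁻³ / 58 = 1.7893 × 10⁻⁴ s⁻².
N = √(1.7893 × 10⁻⁴) = 0.013376 rad s⁻¹ → T = 2π/N = 469.74 s ≈ 470 s.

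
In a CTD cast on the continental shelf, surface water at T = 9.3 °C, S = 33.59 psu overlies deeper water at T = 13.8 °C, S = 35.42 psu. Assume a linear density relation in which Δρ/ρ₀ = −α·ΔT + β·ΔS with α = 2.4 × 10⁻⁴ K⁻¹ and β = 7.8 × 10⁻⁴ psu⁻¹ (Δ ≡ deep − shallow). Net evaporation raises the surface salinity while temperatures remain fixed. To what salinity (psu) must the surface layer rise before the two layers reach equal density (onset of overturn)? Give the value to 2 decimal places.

Neutral buoyancy requires −α(T_deep − T_surf) + β(S_deep − S_surf′) = 0.
S_surf′ = S_deep − (α/β)·ΔT = 35.42 − (2.4 × 10⁻⁴/7.8 × 10⁻⁴)·(+4.5) = 34.0354 psu.
Increase required: 34.0354 − 33.59 = 0.4454 psu.

34.04 psu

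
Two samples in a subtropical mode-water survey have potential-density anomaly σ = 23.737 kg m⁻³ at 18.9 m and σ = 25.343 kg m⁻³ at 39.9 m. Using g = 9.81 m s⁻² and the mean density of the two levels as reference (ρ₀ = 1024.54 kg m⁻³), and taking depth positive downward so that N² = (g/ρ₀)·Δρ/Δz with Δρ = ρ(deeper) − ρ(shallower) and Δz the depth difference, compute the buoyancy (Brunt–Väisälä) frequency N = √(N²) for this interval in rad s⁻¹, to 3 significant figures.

Δρ = 1025.343 − 1023.737 = 1.606 kg m⁻³ over Δz = 39.9 − 18.9 = 21 m.
N² = (9.81/1024.54) × (1.606/21) = 7.3226 × 10⁻⁴ s⁻².
N = √(7.3226 × 10⁻⁴) = 0.027060 rad s⁻¹ ≈ 0.0271 rad s⁻¹.
Since Δρ > 0 the layer is stably stratified.

0.0271 rad s⁻¹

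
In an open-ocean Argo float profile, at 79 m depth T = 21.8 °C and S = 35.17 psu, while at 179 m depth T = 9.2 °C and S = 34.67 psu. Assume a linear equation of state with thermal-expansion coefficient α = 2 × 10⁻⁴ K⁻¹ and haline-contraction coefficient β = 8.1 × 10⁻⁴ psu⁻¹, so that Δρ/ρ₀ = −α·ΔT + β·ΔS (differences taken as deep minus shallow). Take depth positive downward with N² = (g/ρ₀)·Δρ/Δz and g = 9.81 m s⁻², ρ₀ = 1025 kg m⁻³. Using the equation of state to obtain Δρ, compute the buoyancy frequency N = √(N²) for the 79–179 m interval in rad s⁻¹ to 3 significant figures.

ΔT = -12.6 K, ΔS = -0.50 psu (deep − shallow).
Δρ/ρ₀ = −αΔT + βΔS = 2.52 × 10⁻³ − 4.05 × 10⁻⁴ = 2.115 × 10⁻³, so Δρ ≈ 2.168 kg m⁻³.
N² = (g/ρ₀)·Δρ/Δz = g·(Δρ/ρ₀)/Δz = 9.81 × 2.115 × 10⁻³ / 100 = 2.0748 × 10⁻⁴ s⁻².
N = √(2.0748 × 10⁻⁴) = 0.014404 rad s⁻¹ ≈ 0.0144 rad s⁻¹.

0.0144 rad s⁻¹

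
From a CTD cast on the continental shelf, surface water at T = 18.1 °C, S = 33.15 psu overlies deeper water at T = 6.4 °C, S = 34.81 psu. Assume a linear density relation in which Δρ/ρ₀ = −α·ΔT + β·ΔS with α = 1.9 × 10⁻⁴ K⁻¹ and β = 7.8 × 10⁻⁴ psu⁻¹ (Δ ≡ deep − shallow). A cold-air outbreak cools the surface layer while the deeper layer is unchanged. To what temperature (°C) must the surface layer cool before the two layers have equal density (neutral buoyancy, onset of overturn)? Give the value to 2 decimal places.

Neutral buoyancy requires Δρ = 0, i.e. −α(T_deep − T_surf′) + β(S_deep − S_surf) = 0.
T_surf′ = T_deep − (β/α)·ΔS = 6.4 − (7.8 × 10⁻⁴/1.9 × 10⁻⁴)·(+1.66) = -0.4147 °C.
Cooling required: 18.1 − (-0.4147) = 18.5147 °C.

-0.41 °C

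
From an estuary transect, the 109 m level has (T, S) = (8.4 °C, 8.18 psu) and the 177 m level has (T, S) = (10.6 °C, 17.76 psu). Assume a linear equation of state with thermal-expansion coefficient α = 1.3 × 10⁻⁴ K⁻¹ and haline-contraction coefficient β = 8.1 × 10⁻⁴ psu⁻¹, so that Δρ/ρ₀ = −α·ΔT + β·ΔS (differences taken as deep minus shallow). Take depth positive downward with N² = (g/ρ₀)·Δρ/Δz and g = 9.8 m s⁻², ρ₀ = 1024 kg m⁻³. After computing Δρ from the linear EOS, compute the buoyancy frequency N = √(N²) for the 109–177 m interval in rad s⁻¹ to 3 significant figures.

0.0328 rad s⁻¹

ΔT = +2.2 K, ΔS = +9.58 psu (deep − shallow).
Δρ/ρ₀ = −αΔT + βΔS = -2.86 × 10⁻⁴ + 7.7598 × 10⁻³ = 7.4738 × 10⁻³, so Δρ ≈ 7.653 kg m⁻³.
N² = (g/ρ₀)·Δρ/Δz = g·(Δρ/ρ₀)/Δz = 9.8 × 7.4738 × 10⁻³ / 68 = 1.0771 × 10⁻³ s⁻².
N = √(1.0771 × 10⁻³) = 0.032819 rad s⁻¹ ≈ 0.0328 rad s⁻¹.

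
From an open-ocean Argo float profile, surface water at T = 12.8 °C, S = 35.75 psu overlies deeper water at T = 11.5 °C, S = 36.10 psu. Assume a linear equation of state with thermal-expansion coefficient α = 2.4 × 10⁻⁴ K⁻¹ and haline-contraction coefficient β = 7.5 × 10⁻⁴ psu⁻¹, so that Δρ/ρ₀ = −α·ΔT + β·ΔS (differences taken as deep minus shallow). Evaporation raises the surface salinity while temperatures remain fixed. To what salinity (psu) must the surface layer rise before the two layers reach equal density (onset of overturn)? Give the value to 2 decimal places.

36.52 psu

Neutral buoyancy requires −α(T_deep − T_surf) + β(S_deep − S_surf′) = 0.
S_surf′ = S_deep − (α/β)·ΔT = 36.10 − (2.4 × 10⁻⁴/7.5 × 10⁻⁴)·(-1.3) = 36.5160 psu.
Increase required: 36.5160 − 35.75 = 0.7660 psu.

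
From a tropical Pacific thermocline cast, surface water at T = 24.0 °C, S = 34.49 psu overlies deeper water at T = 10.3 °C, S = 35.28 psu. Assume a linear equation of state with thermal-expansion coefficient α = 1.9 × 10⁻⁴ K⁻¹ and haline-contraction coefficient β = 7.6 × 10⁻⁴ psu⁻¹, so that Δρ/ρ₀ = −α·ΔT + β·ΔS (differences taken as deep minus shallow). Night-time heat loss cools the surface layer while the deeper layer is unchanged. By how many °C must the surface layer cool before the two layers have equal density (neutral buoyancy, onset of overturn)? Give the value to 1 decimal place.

16.9 °C

Neutral buoyancy requires Δρ = 0, i.e. −α(T_deep − T_surf′) + β(S_deep − S_surf) = 0.
T_surf′ = T_deep − (β/α)·ΔS = 10.3 − (7.6 × 10⁻⁴/1.9 × 10⁻⁴)·(+0.79) = 7.140 °C.
Cooling required: 24.0 − (7.140) = 16.860 °C.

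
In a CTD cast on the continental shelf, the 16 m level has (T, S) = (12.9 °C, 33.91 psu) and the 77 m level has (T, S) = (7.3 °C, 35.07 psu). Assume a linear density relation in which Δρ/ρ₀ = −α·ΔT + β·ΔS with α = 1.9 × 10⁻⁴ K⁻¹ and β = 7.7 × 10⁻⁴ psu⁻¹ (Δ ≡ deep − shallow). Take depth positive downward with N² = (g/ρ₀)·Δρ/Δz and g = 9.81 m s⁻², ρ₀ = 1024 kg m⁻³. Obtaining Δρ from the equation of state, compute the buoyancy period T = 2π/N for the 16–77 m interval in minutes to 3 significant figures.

ΔT = -5.6 K, ΔS = +1.16 psu (deep − shallow).
Δρ/ρ₀ = −αΔT + βΔS = 1.064 × 10⁻³ + 8.932 × 10⁻⁴ = 1.9572 × 10⁻³, so Δρ ≈ 2.004 kg m⁻³.
N² = (g/ρ₀)·Δρ/Δz = g·(Δρ/ρ₀)/Δz = 9.81 × 1.9572 × 10⁻³ / 61 = 3.1476 × 10⁻⁴ s⁻².
N = √(3.1476 × 10⁻⁴) = 0.017741 rad s⁻¹ → T = 2π/N = 354.16 s = 5.9027 min ≈ 5.90 min.

5.90 min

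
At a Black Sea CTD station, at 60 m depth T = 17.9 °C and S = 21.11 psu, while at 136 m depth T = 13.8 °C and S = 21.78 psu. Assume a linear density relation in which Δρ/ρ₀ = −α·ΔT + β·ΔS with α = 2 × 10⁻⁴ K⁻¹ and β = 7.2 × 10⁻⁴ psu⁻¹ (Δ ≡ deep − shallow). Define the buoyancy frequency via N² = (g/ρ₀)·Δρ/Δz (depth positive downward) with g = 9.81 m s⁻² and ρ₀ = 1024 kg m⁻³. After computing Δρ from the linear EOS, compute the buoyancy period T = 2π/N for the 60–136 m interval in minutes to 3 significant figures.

8.08 min

ΔT = -4.1 K, ΔS = +0.67 psu (deep − shallow).
Δρ/ρ₀ = −αΔT + βΔS = 8.20 × 10⁻⁴ + 4.824 × 10⁻⁴ = 1.3024 × 10⁻³, so Δρ ≈ 1.334 kg m⁻³.
N² = (g/ρ₀)·Δρ/Δz = g·(Δρ/ρ₀)/Δz = 9.81 × 1.3024 × 10⁻³ / 76 = 1.6811 × 10⁻⁴ s⁻².
N = √(1.6811 × 10⁻⁴) = 0.012966 rad s⁻¹ → T = 2π/N = 484.59 s = 8.0765 min ≈ 8.08 min.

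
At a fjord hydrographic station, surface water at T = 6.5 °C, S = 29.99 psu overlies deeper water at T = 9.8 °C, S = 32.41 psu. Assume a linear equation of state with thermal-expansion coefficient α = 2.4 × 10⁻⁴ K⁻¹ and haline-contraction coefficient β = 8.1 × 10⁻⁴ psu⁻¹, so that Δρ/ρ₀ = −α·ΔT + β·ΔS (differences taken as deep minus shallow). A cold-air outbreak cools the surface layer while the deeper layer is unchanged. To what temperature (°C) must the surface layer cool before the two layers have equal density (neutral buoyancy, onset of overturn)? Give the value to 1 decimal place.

Neutral buoyancy requires Δρ = 0, i.e. −α(T_deep − T_surf′) + β(S_deep − S_surf) = 0.
T_surf′ = T_deep − (β/α)·ΔS = 9.8 − (8.1 × 10⁻⁴/2.4 × 10⁻⁴)·(+2.42) = 1.633 °C.
Cooling required: 6.5 − (1.633) = 4.867 °C.

1.6 °C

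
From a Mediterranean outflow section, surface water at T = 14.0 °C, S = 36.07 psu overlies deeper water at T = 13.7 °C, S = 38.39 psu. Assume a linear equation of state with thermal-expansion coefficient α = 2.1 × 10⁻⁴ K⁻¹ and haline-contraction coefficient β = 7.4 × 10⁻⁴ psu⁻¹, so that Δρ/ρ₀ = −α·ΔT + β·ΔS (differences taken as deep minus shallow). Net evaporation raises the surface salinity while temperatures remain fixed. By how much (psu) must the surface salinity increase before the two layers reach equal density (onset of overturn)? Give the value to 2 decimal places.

2.41 psu

Neutral buoyancy requires −α(T_deep − T_surf) + β(S_deep − S_surf′) = 0.
S_surf′ = S_deep − (α/β)·ΔT = 38.39 − (2.1 × 10⁻⁴/7.4 × 10⁻⁴)·(-0.3) = 38.4751 psu.
Increase required: 38.4751 − 36.07 = 2.4051 psu.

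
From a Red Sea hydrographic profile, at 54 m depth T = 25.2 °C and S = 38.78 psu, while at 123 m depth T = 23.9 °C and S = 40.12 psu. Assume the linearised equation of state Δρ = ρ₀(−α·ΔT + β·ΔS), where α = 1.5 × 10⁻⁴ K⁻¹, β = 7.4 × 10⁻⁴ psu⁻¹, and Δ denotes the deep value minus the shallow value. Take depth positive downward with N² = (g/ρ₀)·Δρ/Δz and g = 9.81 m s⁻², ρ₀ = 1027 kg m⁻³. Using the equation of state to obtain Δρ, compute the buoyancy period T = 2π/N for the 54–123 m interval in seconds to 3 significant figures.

ΔT = -1.3 K, ΔS = +1.34 psu (deep − shallow).
Δρ/ρ₀ = −αΔT + βΔS = 1.95 × 10⁻⁴ + 9.916 × 10⁻⁴ = 1.1866 × 10⁻³, so Δρ ≈ 1.219 kg m⁻³.
N² = (g/ρ₀)·Δρ/Δz = g·(Δρ/ρ₀)/Δz = 9.81 × 1.1866 × 10⁻³ / 69 = 1.6870 × 10⁻⁴ s⁻².
N = √(1.6870 × 10⁻⁴) = 0.012988 rad s⁻¹ → T = 2π/N = 483.77 s ≈ 484 s.

484 s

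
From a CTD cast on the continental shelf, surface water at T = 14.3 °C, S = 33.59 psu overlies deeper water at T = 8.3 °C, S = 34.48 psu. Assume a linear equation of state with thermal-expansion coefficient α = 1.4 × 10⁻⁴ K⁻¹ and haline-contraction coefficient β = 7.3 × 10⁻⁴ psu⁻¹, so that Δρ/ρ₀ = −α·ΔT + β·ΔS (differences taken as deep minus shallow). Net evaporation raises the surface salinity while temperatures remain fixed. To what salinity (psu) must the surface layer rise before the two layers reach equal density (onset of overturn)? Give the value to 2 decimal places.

35.63 psu

Neutral buoyancy requires −α(T_deep − T_surf) + β(S_deep − S_surf′) = 0.
S_surf′ = S_deep − (α/β)·ΔT = 34.48 − (1.4 × 10⁻⁴/7.3 × 10⁻⁴)·(-6.0) = 35.6307 psu.
Increase required: 35.6307 − 33.59 = 2.0407 psu.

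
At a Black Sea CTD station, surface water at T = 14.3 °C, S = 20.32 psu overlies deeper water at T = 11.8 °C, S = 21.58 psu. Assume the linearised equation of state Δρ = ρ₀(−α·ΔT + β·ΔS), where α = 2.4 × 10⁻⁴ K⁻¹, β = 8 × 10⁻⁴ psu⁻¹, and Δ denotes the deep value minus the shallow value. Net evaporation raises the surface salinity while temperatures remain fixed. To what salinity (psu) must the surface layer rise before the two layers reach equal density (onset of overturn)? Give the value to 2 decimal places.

22.33 psu

Neutral buoyancy requires −α(T_deep − T_surf) + β(S_deep − S_surf′) = 0.
S_surf′ = S_deep − (α/β)·ΔT = 21.58 − (2.4 × 10⁻⁴/8 × 10⁻⁴)·(-2.5) = 22.3300 psu.
Increase required: 22.3300 − 20.32 = 2.0100 psu.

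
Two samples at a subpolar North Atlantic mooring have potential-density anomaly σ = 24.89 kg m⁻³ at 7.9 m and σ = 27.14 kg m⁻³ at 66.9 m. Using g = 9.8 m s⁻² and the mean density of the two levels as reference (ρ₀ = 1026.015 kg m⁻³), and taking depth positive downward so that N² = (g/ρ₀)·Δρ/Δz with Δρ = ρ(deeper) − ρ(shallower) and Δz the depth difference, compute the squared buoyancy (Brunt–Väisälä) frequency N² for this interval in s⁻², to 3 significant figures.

Δρ = 1027.14 − 1024.89 = 2.25 kg m⁻³ over Δz = 66.9 − 7.9 = 59 m.
N² = (9.8/1026.015) × (2.25/59) = 3.6425 × 10⁻⁴ s⁻² ≈ 3.64 × 10⁻⁴ s⁻².

3.64 × 10⁻⁴ s⁻²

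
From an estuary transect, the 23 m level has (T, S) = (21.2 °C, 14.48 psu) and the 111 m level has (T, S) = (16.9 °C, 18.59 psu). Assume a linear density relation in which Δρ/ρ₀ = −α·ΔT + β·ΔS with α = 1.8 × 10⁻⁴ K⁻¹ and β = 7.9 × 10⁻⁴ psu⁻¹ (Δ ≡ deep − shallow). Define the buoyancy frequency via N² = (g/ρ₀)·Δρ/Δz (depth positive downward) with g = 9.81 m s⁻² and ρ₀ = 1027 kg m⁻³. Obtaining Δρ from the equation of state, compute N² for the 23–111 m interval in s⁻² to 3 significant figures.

4.48 × 10⁻⁴ s⁻²

ΔT = -4.3 K, ΔS = +4.11 psu (deep − shallow).
Δρ/ρ₀ = −αΔT + βΔS = 7.74 × 10⁻⁴ + 3.2469 × 10⁻³ = 4.0209 × 10⁻³, so Δρ ≈ 4.129 kg m⁻³.
N² = (g/ρ₀)·Δρ/Δz = g·(Δρ/ρ₀)/Δz = 9.81 × 4.0209 × 10⁻³ / 88 = 4.4824 × 10⁻⁴ s⁻² ≈ 4.48 × 10⁻⁴ s⁻².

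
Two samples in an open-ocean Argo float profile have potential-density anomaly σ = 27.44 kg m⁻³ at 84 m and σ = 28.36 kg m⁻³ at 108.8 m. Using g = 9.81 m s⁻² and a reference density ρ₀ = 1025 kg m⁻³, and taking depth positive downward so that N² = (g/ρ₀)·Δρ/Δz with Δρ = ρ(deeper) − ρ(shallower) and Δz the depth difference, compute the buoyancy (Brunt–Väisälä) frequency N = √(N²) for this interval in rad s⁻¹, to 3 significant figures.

0.0188 rad s⁻¹

Δρ = 1028.36 − 1027.44 = 0.92 kg m⁻³ over Δz = 108.8 − 84 = 24.8 m.
N² = (9.81/1025) × (0.92/24.8) = 3.5504 × 10⁻⁴ s⁻².
N = √(3.5504 × 10⁻⁴) = 0.018843 rad s⁻¹ ≈ 0.0188 rad s⁻¹.
A positive N² confirms static stability across the interval.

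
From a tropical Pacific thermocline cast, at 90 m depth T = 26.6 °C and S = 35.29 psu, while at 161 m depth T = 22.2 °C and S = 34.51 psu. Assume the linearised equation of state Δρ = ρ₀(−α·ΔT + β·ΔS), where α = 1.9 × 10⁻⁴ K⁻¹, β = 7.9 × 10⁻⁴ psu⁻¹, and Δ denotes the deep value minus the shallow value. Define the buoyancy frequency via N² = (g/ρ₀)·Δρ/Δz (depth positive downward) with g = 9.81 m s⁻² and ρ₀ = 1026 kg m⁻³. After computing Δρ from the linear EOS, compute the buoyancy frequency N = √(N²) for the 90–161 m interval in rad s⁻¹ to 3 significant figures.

5.51 × 10⁻³ rad s⁻¹

ΔT = -4.4 K, ΔS = -0.78 psu (deep − shallow).
Δρ/ρ₀ = −αΔT + βΔS = 8.36 × 10⁻⁴ − 6.162 × 10⁻⁴ = 2.198 × 10⁻⁴, so Δρ ≈ 0.2255 kg m⁻³.
N² = (g/ρ₀)·Δρ/Δz = g·(Δρ/ρ₀)/Δz = 9.81 × 2.198 × 10⁻⁴ / 71 = 3.0370 × 10⁻⁵ s⁻².
N = √(3.0370 × 10⁻⁵) = 5.5109 × 10⁻³ rad s⁻¹ ≈ 5.51 × 10⁻³ rad s⁻¹.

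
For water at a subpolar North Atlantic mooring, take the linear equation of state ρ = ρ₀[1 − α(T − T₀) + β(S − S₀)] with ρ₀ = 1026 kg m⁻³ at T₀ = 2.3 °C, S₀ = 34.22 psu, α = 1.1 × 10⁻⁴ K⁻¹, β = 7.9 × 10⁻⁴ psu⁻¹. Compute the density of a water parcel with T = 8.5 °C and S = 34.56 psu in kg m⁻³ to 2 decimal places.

1025.58 kg m⁻³

T − T₀ = +6.2 K, S − S₀ = +0.34 psu.
Bracket = 1 − α·(+6.2) + β·(+0.34) = 1 + (-4.134 × 10⁻⁴) = 0.9995866.
ρ = 1026 × 0.9995866 = 1025.58 kg m⁻³.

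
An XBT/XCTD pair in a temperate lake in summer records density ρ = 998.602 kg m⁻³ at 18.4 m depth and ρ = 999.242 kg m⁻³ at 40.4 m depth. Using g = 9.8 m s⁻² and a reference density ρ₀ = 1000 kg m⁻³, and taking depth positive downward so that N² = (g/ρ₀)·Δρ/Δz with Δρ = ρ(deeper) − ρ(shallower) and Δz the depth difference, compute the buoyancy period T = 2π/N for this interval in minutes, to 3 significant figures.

Δρ = 999.242 − 998.602 = 0.640 kg m⁻³ over Δz = 40.4 − 18.4 = 22 m.
N² = (9.8/1000) × (0.640/22) = 2.8509 × 10⁻⁴ s⁻².
N = √(2.8509 × 10⁻⁴) = 0.016885 rad s⁻¹, so T = 2π/N = 372.12 s = 6.2020 min ≈ 6.20 min.

6.20 min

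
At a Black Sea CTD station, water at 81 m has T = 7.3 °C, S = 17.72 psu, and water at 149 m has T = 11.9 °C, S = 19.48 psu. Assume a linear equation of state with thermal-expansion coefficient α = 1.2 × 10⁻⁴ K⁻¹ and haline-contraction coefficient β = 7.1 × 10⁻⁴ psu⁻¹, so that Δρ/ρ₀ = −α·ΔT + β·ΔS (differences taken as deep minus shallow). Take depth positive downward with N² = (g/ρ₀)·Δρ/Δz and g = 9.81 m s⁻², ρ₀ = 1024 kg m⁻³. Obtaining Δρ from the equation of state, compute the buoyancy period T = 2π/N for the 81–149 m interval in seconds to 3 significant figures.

ΔT = +4.6 K, ΔS = +1.76 psu (deep − shallow).
Δρ/ρ₀ = −αΔT + βΔS = -5.52 × 10⁻⁴ + 1.2496 × 10⁻³ = 6.976 × 10⁻⁴, so Δρ ≈ 0.7143 kg m⁻³.
N² = (g/ρ₀)·Δρ/Δz = g·(Δρ/ρ₀)/Δz = 9.81 × 6.976 × 10⁻⁴ / 68 = 1.0064 × 10⁻⁴ s⁻².
N = √(1.0064 × 10⁻⁴) = 0.010032 rad s⁻¹ → T = 2π/N = 626.31 s ≈ 626 s.

626 s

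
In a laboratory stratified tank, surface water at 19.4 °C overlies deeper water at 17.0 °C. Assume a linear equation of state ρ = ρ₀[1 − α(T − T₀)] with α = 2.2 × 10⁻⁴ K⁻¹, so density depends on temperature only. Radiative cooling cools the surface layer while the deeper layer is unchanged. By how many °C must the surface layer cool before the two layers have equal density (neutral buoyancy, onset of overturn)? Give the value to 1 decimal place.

2.4 °C

With temperature the only control, equal density requires T_surf′ = T_deep.
T_surf′ = 17.0 °C.
Cooling required: 19.4 − 17.0 = 2.4 °C.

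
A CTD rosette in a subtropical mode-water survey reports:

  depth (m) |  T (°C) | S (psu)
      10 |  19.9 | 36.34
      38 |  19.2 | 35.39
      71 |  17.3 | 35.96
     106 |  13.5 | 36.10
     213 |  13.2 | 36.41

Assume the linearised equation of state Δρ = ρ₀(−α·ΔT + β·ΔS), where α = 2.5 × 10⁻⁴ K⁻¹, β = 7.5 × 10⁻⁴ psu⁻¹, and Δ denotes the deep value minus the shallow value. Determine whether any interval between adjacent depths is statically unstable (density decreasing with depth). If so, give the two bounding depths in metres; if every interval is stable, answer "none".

10–38 m

Evaluate Δρ/ρ₀ = −αΔT + βΔS across each adjacent pair:
  10–38 m: −αΔT+βΔS = −(2.5 × 10⁻⁴)(-0.7)+(7.5 × 10⁻⁴)(-0.95) = -5.4 × 10⁻⁴ → UNSTABLE
  38–71 m: −αΔT+βΔS = −(2.5 × 10⁻⁴)(-1.9)+(7.5 × 10⁻⁴)(+0.57) = 9.0 × 10⁻⁴ → stable
  71–106 m: −αΔT+βΔS = −(2.5 × 10⁻⁴)(-3.8)+(7.5 × 10⁻⁴)(+0.14) = 1.1 × 10⁻³ → stable
  106–213 m: −αΔT+βΔS = −(2.5 × 10⁻⁴)(-0.3)+(7.5 × 10⁻⁴)(+0.31) = 3.1 × 10⁻⁴ → stable
The 10–38 m interval has Δρ < 0: lighter water underlies denser water.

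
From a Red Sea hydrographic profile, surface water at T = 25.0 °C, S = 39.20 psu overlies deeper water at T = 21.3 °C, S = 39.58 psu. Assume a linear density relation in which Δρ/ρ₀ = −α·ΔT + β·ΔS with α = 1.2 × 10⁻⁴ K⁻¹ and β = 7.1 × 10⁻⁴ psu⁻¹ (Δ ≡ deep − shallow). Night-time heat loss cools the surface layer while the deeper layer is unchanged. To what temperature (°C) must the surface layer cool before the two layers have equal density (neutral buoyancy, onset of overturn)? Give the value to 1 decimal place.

Neutral buoyancy requires Δρ = 0, i.e. −α(T_deep − T_surf′) + β(S_deep − S_surf) = 0.
T_surf′ = T_deep − (β/α)·ΔS = 21.3 − (7.1 × 10⁻⁴/1.2 × 10⁻⁴)·(+0.38) = 19.052 °C.
Cooling required: 25.0 − (19.052) = 5.948 °C.

19.1 °C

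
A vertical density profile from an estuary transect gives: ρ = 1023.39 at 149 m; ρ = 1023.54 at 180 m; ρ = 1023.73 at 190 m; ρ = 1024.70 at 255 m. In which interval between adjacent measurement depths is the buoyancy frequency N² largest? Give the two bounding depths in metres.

Compute the density gradient over each adjacent pair:
  149–180 m: Δρ/Δz = 0.15/31 = 4.8 × 10⁻³ kg m⁻⁴
  180–190 m: Δρ/Δz = 0.19/10 = 0.019 kg m⁻⁴
  190–255 m: Δρ/Δz = 0.97/65 = 0.015 kg m⁻⁴
The largest gradient is in the 180–190 m interval — the pycnocline.

180–190 m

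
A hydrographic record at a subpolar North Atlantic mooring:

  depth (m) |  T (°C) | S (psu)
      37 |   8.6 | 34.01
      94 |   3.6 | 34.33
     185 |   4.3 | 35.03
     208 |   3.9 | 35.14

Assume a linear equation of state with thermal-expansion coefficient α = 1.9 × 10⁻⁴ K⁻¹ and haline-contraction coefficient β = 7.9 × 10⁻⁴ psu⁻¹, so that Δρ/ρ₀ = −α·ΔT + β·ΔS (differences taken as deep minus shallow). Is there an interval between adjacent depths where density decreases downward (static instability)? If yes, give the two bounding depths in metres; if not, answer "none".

Evaluate Δρ/ρ₀ = −αΔT + βΔS across each adjacent pair:
  37–94 m: −αΔT+βΔS = −(1.9 × 10⁻⁴)(-5.0)+(7.9 × 10⁻⁴)(+0.32) = 1.2 × 10⁻³ → stable
  94–185 m: −αΔT+βΔS = −(1.9 × 10⁻⁴)(+0.7)+(7.9 × 10⁻⁴)(+0.70) = 4.2 × 10⁻⁴ → stable
  185–208 m: −αΔT+βΔS = −(1.9 × 10⁻⁴)(-0.4)+(7.9 × 10⁻⁴)(+0.11) = 1.6 × 10⁻⁴ → stable
Every interval has Δρ > 0: the column is stably stratified throughout.

none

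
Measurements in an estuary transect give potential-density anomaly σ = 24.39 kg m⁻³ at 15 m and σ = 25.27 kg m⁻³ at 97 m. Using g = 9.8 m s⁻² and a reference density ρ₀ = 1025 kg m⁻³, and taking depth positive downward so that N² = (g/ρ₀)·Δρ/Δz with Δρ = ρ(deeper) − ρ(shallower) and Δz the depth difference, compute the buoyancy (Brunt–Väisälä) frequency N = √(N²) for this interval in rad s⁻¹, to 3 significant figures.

Δρ = 1025.27 − 1024.39 = 0.88 kg m⁻³ over Δz = 97 − 15 = 82 m.
N² = (9.8/1025) × (0.88/82) = 1.0261 × 10⁻⁴ s⁻².
N = √(1.0261 × 10⁻⁴) = 0.010130 rad s⁻¹ ≈ 0.0101 rad s⁻¹.

0.0101 rad s⁻¹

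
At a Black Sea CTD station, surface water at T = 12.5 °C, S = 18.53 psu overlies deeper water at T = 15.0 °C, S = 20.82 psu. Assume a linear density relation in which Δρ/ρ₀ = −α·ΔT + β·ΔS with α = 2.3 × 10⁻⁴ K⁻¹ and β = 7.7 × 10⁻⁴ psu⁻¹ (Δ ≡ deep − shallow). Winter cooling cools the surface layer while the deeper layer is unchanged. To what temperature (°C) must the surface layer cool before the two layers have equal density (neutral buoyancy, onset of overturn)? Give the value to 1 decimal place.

7.3 °C

Neutral buoyancy requires Δρ = 0, i.e. −α(T_deep − T_surf′) + β(S_deep − S_surf) = 0.
T_surf′ = T_deep − (β/α)·ΔS = 15.0 − (7.7 × 10⁻⁴/2.3 × 10⁻⁴)·(+2.29) = 7.333 °C.
Cooling required: 12.5 − (7.333) = 5.167 °C.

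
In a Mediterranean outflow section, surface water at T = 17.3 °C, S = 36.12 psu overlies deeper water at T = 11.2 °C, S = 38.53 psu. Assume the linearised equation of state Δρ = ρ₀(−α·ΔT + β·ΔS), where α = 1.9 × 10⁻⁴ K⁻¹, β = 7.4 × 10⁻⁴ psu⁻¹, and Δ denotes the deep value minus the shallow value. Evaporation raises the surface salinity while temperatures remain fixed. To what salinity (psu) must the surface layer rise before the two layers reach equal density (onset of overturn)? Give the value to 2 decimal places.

40.10 psu

Neutral buoyancy requires −α(T_deep − T_surf) + β(S_deep − S_surf′) = 0.
S_surf′ = S_deep − (α/β)·ΔT = 38.53 − (1.9 × 10⁻⁴/7.4 × 10⁻⁴)·(-6.1) = 40.0962 psu.
Increase required: 40.0962 − 36.12 = 3.9762 psu.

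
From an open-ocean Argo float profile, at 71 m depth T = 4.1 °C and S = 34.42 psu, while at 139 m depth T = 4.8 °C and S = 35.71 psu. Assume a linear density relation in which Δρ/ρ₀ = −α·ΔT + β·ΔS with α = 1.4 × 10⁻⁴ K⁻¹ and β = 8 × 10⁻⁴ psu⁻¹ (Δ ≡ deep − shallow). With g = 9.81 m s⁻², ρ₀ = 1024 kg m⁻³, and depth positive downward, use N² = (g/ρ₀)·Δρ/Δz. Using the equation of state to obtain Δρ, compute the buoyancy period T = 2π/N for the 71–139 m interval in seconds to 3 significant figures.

ΔT = +0.7 K, ΔS = +1.29 psu (deep − shallow).
Δρ/ρ₀ = −αΔT + βΔS = -9.80 × 10⁻⁵ + 1.032 × 10⁻³ = 9.34 × 10⁻⁴, so Δρ ≈ 0.9564 kg m⁻³.
N² = (g/ρ₀)·Δρ/Δz = g·(Δρ/ρ₀)/Δz = 9.81 × 9.34 × 10⁻⁴ / 68 = 1.3474 × 10⁻⁴ s⁻².
N = √(1.3474 × 10⁻⁴) = 0.011608 rad s⁻¹ → T = 2π/N = 541.28 s ≈ 541 s.

541 s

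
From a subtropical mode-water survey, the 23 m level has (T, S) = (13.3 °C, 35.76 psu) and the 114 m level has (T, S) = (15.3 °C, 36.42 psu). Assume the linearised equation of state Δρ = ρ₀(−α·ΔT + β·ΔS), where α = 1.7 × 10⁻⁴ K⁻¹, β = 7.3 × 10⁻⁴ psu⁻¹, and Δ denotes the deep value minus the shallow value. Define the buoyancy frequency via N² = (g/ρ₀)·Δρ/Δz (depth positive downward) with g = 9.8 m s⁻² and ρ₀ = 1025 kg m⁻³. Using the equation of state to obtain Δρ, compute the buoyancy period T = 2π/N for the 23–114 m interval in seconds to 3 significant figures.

1.61 × 10³ s

ΔT = +2.0 K, ΔS = +0.66 psu (deep − shallow).
Δρ/ρ₀ = −αΔT + βΔS = -3.40 × 10⁻⁴ + 4.818 × 10⁻⁴ = 1.418 × 10⁻⁴, so Δρ ≈ 0.1453 kg m⁻³.
N² = (g/ρ₀)·Δρ/Δz = g·(Δρ/ρ₀)/Δz = 9.8 × 1.418 × 10⁻⁴ / 91 = 1.5271 × 10⁻⁵ s⁻².
N = √(1.5271 × 10⁻⁵) = 3.9078 × 10⁻³ rad s⁻¹ → T = 2π/N = 1.6079 × 10³ s ≈ 1.61 × 10³ s.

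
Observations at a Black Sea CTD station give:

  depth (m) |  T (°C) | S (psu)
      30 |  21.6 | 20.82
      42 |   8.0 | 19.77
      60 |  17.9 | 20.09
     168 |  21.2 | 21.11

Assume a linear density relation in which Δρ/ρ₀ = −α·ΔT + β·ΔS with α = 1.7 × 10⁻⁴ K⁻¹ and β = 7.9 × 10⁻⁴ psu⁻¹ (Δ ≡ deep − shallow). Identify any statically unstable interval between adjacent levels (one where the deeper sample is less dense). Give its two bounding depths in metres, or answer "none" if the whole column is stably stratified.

Evaluate Δρ/ρ₀ = −αΔT + βΔS across each adjacent pair:
  30–42 m: −αΔT+βΔS = −(1.7 × 10⁻⁴)(-13.6)+(7.9 × 10⁻⁴)(-1.05) = 1.5 × 10⁻³ → stable
  42–60 m: −αΔT+βΔS = −(1.7 × 10⁻⁴)(+9.9)+(7.9 × 10⁻⁴)(+0.32) = -1.4 × 10⁻³ → UNSTABLE
  60–168 m: −αΔT+βΔS = −(1.7 × 10⁻⁴)(+3.3)+(7.9 × 10⁻⁴)(+1.02) = 2.4 × 10⁻⁴ → stable
The 42–60 m interval has Δρ < 0: lighter water underlies denser water.

42–60 m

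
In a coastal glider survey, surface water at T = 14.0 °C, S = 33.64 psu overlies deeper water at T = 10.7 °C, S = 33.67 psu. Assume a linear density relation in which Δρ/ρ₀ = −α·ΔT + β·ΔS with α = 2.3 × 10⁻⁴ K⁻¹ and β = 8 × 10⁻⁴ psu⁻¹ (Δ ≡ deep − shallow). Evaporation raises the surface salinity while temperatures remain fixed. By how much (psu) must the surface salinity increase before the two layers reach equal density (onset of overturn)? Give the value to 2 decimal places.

Neutral buoyancy requires −α(T_deep − T_surf) + β(S_deep − S_surf′) = 0.
S_surf′ = S_deep − (α/β)·ΔT = 33.67 − (2.3 × 10⁻⁴/8 × 10⁻⁴)·(-3.3) = 34.6187 psu.
Increase required: 34.6187 − 33.64 = 0.9787 psu.

0.98 psu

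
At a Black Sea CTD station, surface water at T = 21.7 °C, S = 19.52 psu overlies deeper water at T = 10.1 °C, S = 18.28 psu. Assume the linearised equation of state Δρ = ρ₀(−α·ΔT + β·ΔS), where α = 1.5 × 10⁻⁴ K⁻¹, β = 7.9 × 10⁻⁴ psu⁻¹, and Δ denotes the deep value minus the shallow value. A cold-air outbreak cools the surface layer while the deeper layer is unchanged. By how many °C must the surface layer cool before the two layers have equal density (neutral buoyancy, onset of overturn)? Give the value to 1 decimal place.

5.1 °C

Neutral buoyancy requires Δρ = 0, i.e. −α(T_deep − T_surf′) + β(S_deep − S_surf) = 0.
T_surf′ = T_deep − (β/α)·ΔS = 10.1 − (7.9 × 10⁻⁴/1.5 × 10⁻⁴)·(-1.24) = 16.631 °C.
Cooling required: 21.7 − (16.631) = 5.069 °C.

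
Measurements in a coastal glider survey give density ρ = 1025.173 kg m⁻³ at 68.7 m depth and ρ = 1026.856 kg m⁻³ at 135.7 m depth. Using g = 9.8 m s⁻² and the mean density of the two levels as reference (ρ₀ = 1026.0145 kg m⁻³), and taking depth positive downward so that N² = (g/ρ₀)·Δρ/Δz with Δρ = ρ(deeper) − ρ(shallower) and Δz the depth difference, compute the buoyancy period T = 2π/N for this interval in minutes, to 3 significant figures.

6.76 min

Δρ = 1026.856 − 1025.173 = 1.683 kg m⁻³ over Δz = 135.7 − 68.7 = 67 m.
N² = (9.8/1026.0145) × (1.683/67) = 2.3993 × 10⁻⁴ s⁻².
N = √(2.3993 × 10⁻⁴) = 0.015490 rad s⁻¹, so T = 2π/N = 405.63 s = 6.7605 min ≈ 6.76 min.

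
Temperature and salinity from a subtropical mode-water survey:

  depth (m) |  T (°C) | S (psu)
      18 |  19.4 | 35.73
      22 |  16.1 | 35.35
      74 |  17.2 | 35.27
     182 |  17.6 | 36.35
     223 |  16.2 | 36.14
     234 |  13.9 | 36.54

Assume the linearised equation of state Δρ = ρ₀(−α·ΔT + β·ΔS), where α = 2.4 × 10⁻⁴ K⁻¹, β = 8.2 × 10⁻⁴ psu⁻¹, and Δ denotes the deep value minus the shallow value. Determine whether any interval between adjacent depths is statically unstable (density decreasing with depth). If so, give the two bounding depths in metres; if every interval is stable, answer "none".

22–74 m

Evaluate Δρ/ρ₀ = −αΔT + βΔS across each adjacent pair:
  18–22 m: −αΔT+βΔS = −(2.4 × 10⁻⁴)(-3.3)+(8.2 × 10⁻⁴)(-0.38) = 4.8 × 10⁻⁴ → stable
  22–74 m: −αΔT+βΔS = −(2.4 × 10⁻⁴)(+1.1)+(8.2 × 10⁻⁴)(-0.08) = -3.3 × 10⁻⁴ → UNSTABLE
  74–182 m: −αΔT+βΔS = −(2.4 × 10⁻⁴)(+0.4)+(8.2 × 10⁻⁴)(+1.08) = 7.9 × 10⁻⁴ → stable
  182–223 m: −αΔT+βΔS = −(2.4 × 10⁻⁴)(-1.4)+(8.2 × 10⁻⁴)(-0.21) = 1.6 × 10⁻⁴ → stable
  223–234 m: −αΔT+βΔS = −(2.4 × 10⁻⁴)(-2.3)+(8.2 × 10⁻⁴)(+0.40) = 8.8 × 10⁻⁴ → stable
The 22–74 m interval has Δρ < 0: lighter water underlies denser water.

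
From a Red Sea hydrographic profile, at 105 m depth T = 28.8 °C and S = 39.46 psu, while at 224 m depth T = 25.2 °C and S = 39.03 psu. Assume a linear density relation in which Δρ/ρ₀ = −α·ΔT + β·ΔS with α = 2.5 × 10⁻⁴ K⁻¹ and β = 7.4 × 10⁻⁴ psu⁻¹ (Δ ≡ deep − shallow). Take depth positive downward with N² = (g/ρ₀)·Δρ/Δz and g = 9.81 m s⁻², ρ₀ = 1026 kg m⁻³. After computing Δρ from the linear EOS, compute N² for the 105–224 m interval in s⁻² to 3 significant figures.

4.80 × 10⁻⁵ s⁻²

ΔT = -3.6 K, ΔS = -0.43 psu (deep − shallow).
Δρ/ρ₀ = −αΔT + βΔS = 9.00 × 10⁻⁴ − 3.182 × 10⁻⁴ = 5.818 × 10⁻⁴, so Δρ ≈ 0.5969 kg m⁻³.
N² = (g/ρ₀)·Δρ/Δz = g·(Δρ/ρ₀)/Δz = 9.81 × 5.818 × 10⁻⁴ / 119 = 4.7962 × 10⁻⁵ s⁻² ≈ 4.80 × 10⁻⁵ s⁻².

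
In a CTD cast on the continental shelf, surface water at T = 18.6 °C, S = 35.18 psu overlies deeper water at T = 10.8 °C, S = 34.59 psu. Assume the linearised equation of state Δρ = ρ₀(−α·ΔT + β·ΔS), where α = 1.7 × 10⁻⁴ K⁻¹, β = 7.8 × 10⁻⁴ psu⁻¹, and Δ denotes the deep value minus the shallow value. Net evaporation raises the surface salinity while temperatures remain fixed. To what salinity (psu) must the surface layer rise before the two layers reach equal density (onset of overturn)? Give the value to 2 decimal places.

Neutral buoyancy requires −α(T_deep − T_surf) + β(S_deep − S_surf′) = 0.
S_surf′ = S_deep − (α/β)·ΔT = 34.59 − (1.7 × 10⁻⁴/7.8 × 10⁻⁴)·(-7.8) = 36.2900 psu.
Increase required: 36.2900 − 35.18 = 1.1100 psu.

36.29 psu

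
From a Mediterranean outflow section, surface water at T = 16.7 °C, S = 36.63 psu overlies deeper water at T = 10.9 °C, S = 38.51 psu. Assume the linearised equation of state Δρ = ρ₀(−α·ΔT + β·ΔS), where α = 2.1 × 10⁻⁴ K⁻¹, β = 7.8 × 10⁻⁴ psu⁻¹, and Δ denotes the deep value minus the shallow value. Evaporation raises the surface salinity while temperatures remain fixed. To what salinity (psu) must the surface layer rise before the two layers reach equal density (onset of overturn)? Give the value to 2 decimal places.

40.07 psu

Neutral buoyancy requires −α(T_deep − T_surf) + β(S_deep − S_surf′) = 0.
S_surf′ = S_deep − (α/β)·ΔT = 38.51 − (2.1 × 10⁻⁴/7.8 × 10⁻⁴)·(-5.8) = 40.0715 psu.
Increase required: 40.0715 − 36.63 = 3.4415 psu.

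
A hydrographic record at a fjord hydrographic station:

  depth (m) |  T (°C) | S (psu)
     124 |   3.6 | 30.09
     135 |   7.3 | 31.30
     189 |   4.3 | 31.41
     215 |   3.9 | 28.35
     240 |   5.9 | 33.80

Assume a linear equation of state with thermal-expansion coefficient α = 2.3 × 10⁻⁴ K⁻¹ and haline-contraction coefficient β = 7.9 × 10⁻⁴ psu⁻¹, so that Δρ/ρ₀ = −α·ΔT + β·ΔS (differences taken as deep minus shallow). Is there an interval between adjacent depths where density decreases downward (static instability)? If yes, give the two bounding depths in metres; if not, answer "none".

Evaluate Δρ/ρ₀ = −αΔT + βΔS across each adjacent pair:
  124–135 m: −αΔT+βΔS = −(2.3 × 10⁻⁴)(+3.7)+(7.9 × 10⁻⁴)(+1.21) = 1.0 × 10⁻⁴ → stable
  135–189 m: −αΔT+βΔS = −(2.3 × 10⁻⁴)(-3.0)+(7.9 × 10⁻⁴)(+0.11) = 7.8 × 10⁻⁴ → stable
  189–215 m: −αΔT+βΔS = −(2.3 × 10⁻⁴)(-0.4)+(7.9 × 10⁻⁴)(-3.06) = -2.3 × 10⁻³ → UNSTABLE
  215–240 m: −αΔT+βΔS = −(2.3 × 10⁻⁴)(+2.0)+(7.9 × 10⁻⁴)(+5.45) = 3.8 × 10⁻³ → stable
The 189–215 m interval has Δρ < 0: lighter water underlies denser water.

189–215 m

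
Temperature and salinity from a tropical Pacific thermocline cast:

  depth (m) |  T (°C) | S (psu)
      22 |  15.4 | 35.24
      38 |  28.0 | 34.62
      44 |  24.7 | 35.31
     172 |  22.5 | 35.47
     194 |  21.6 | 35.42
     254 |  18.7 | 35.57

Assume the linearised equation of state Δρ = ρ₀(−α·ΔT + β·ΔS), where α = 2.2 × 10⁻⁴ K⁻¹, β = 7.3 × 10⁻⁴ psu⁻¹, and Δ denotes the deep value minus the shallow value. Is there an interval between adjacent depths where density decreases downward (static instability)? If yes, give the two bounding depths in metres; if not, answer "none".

Evaluate Δρ/ρ₀ = −αΔT + βΔS across each adjacent pair:
  22–38 m: −αΔT+βΔS = −(2.2 × 10⁻⁴)(+12.6)+(7.3 × 10⁻⁴)(-0.62) = -3.2 × 10⁻³ → UNSTABLE
  38–44 m: −αΔT+βΔS = −(2.2 × 10⁻⁴)(-3.3)+(7.3 × 10⁻⁴)(+0.69) = 1.2 × 10⁻³ → stable
  44–172 m: −αΔT+βΔS = −(2.2 × 10⁻⁴)(-2.2)+(7.3 × 10⁻⁴)(+0.16) = 6.0 × 10⁻⁴ → stable
  172–194 m: −αΔT+βΔS = −(2.2 × 10⁻⁴)(-0.9)+(7.3 × 10⁻⁴)(-0.05) = 1.6 × 10⁻⁴ → stable
  194–254 m: −αΔT+βΔS = −(2.2 × 10⁻⁴)(-2.9)+(7.3 × 10⁻⁴)(+0.15) = 7.5 × 10⁻⁴ → stable
The 22–38 m interval has Δρ < 0: lighter water underlies denser water.

22–38 m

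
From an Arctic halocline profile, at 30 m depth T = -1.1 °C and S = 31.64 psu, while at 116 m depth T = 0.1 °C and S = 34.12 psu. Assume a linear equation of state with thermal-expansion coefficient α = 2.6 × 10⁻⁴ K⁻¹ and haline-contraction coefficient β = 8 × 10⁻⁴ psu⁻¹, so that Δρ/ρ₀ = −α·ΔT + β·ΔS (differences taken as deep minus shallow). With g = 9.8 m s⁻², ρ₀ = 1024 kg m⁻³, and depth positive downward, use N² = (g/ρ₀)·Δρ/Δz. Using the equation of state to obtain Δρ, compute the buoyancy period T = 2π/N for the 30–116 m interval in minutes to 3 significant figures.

7.59 min

ΔT = +1.2 K, ΔS = +2.48 psu (deep − shallow).
Δρ/ρ₀ = −αΔT + βΔS = -3.12 × 10⁻⁴ + 1.984 × 10⁻³ = 1.672 × 10⁻³, so Δρ ≈ 1.712 kg m⁻³.
N² = (g/ρ₀)·Δρ/Δz = g·(Δρ/ρ₀)/Δz = 9.8 × 1.672 × 10⁻³ / 86 = 1.9053 × 10⁻⁴ s⁻².
N = √(1.9053 × 10⁻⁴) = 0.013803 rad s⁻¹ → T = 2π/N = 455.20 s = 7.5867 min ≈ 7.59 min.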